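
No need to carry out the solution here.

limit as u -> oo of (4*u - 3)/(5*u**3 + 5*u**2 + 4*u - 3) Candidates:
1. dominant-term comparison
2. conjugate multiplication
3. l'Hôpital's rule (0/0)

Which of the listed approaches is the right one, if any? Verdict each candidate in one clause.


Best approach: dominant-term comparison — divide through by the highest power of u; every lower-order term dies and the dominant terms decide the limit.
- dominant-term comparison: yes — fits the structure here.
- conjugate multiplication: there are no radicals in tension whose conjugate would simplify matters.
- l'Hôpital's rule (0/0) — no 0/0 form appears: written as one quotient, top and bottom both grow without bound, and the ratio is decided by their leading terms.


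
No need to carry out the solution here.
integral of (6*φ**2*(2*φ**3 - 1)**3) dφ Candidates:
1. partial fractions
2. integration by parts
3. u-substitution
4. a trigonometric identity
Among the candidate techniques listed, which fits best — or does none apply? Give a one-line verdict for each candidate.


Best approach: u-substitution — the only nontrivial dependence routes through 2*φ**3 - 1, whose derivative supplies the leftover factor up to a constant multiple — u = 2*φ**3 - 1 flattens it. Multiplying out and using the power rule would succeed as well, just with far more bookkeeping.
- partial fractions: the expression is not a ratio of polynomials that decomposes further.
- integration by parts — splitting off a factor buys nothing — the integrand integrates directly without parts.
- u-substitution — applies; the problem has the shape this method handles.
- a trigonometric identity: no sine or cosine appears, so there is nothing for a trigonometric identity to act on.


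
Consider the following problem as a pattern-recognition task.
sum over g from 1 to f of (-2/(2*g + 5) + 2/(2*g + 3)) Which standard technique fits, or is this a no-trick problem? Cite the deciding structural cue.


Diagnosis: telescoping — consecutive terms evaluate one function at adjacent indices (2/(2*g + 3) is its current value): one term's tail is the next term's head, so the chain collapses.


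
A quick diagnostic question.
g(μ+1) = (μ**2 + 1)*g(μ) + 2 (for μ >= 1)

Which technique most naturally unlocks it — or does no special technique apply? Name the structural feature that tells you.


Diagnosis: a summation factor — with the index-dependent coefficient μ**2 + 1, dividing by the cumulative product turns the left side into a pure difference.


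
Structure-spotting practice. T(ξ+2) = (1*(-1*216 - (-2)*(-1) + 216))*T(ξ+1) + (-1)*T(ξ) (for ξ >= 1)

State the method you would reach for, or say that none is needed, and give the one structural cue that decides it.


Best approach: the characteristic-root method — the recurrence is linear and homogeneous with constant coefficients, so the ansatz r^ξ turns it into a polynomial equation for r.


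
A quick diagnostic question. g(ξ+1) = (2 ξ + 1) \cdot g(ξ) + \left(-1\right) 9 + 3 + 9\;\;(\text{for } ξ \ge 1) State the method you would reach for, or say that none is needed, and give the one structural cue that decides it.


Diagnosis: a summation factor — one step of memory with a weight 2 ξ + 1 that changes as the index grows — the summation-factor construction is built for this.


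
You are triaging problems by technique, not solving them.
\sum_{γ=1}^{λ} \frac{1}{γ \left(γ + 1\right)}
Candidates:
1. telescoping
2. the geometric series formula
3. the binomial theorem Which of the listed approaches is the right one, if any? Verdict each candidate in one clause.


Verdict: telescoping — \frac{1}{γ \left(γ + 1\right)} is a collapsed telescope: expand it into simple fractions to see the cancellation.
- telescoping: applies; the problem has the shape this method handles.
- the geometric series formula — the term-to-term ratio changes with the index, so the geometric formula cannot close it.
- the binomial theorem — there is no sum-raised-to-a-power identity hiding in these terms.


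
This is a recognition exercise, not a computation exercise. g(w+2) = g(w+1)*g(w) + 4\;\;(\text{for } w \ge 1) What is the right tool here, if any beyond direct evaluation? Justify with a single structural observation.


Method: no special technique — the map from one term to the next is curved, not linear, so linear closed-form machinery does not attach.


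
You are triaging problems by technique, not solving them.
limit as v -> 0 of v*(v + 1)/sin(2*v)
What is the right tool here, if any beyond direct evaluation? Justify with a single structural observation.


Best approach: l'Hôpital's rule (0/0) — both numerator and denominator vanish at 0: the genuine 0/0 indeterminate that l'Hôpital exists for. A local series expansion at the point resolves it as well; the rule is the packaged version of that step.


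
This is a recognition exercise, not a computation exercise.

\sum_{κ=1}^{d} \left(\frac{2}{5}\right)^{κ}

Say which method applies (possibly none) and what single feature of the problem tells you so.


Diagnosis: the geometric series formula — the ratio of consecutive terms is the constant \frac{2}{5}, independent of the index — a geometric sum.


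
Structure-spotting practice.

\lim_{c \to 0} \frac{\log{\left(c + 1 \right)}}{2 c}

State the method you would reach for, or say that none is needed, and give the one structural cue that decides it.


Diagnosis: l'Hôpital's rule (0/0) — the 0/0 form at 0 is the signature situation for l'Hôpital's rule. A local series expansion at the point resolves it as well; the rule is the packaged version of that step.


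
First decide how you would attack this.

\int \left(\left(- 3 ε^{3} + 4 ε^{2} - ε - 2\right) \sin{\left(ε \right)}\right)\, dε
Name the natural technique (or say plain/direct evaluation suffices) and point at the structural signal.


Technique: integration by parts — - 3 ε^{3} + 4 ε^{2} - ε - 2 dies after finitely many derivatives while \sin{\left(ε \right)} cycles under integration — the tabular/parts setup.


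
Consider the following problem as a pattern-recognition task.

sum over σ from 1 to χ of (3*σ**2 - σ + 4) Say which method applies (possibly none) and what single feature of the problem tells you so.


Technique: no special technique — with only polynomial terms in σ present, the classical sum-of-powers identities are all you need.


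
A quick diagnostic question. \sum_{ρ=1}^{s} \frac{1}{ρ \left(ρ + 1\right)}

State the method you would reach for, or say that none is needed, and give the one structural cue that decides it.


Method: telescoping — poles of \frac{1}{ρ \left(ρ + 1\right)} differ by an integer, the telltale of a telescoping partial-fraction sum.


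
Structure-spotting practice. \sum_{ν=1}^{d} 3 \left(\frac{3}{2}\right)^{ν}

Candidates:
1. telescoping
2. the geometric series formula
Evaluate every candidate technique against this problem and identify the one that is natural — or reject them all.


Method: the geometric series formula — each term is \frac{3}{2} times the previous one, so the geometric-series formula applies directly.
- telescoping — writing out consecutive terms as given produces no pairwise cancellation.
- the geometric series formula: yes — fits the structure here.


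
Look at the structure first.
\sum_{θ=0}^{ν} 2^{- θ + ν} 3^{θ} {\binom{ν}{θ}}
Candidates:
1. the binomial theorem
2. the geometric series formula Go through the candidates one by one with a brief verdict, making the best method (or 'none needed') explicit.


Diagnosis: the binomial theorem — the summand is term θ of a binomial expansion in 3 and 2; the whole sum is a single power.
- the binomial theorem — yes — fits the structure here.
- the geometric series formula — the term-to-term ratio drifts with the index — the one thing the geometric formula cannot absorb.


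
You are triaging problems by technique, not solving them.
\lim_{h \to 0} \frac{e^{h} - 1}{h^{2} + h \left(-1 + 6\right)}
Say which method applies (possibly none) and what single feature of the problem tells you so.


Verdict: l'Hôpital's rule (0/0) — plug in 0: top and bottom both hit zero, so differentiate each and retry. Expanding numerator and denominator to first order gives the same value — the rule automates exactly that.


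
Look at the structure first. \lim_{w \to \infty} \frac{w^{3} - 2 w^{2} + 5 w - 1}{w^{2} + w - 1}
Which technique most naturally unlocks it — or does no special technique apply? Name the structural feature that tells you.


Best approach: dominant-term comparison — divide by the highest power of w present: lower-order terms vanish and the dominant ratio remains. l'Hôpital's at-infinity variant applies to the expression viewed as a single quotient; the leading-term comparison is the direct route.


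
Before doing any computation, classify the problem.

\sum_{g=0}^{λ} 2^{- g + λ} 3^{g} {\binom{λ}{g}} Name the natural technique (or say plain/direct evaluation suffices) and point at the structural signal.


Best approach: the binomial theorem — the binomial coefficients weight matched powers of 3 and 2, which is exactly the expansion of a binomial power.


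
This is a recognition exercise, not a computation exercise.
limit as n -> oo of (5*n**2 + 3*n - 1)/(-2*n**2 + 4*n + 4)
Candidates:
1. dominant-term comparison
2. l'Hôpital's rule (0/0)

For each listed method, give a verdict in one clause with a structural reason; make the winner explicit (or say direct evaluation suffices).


Diagnosis: dominant-term comparison — growth-rate triage: the leading powers of n decide the limit, everything else is noise.
- dominant-term comparison — applies; the problem has the shape this method handles.
- l'Hôpital's rule (0/0) — no 0/0 form appears: written as one quotient, top and bottom both grow without bound, and the ratio is decided by their leading terms.


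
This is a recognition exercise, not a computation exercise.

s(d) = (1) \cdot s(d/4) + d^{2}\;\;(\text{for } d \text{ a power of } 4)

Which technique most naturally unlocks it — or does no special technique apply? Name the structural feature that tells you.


Verdict: the master substitution — treat m = log base 4 of d as the new clock: one recursion step advances m by one while d scales by 4.


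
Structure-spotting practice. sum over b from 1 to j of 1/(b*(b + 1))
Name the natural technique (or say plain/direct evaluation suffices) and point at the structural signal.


Diagnosis: telescoping — poles of 1/(b*(b + 1)) differ by an integer, the telltale of a telescoping partial-fraction sum.


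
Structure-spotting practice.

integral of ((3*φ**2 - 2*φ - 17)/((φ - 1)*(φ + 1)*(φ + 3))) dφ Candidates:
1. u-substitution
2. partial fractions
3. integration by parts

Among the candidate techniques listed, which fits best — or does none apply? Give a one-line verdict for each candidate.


Diagnosis: partial fractions — a proper rational integrand whose denominator splits into simpler factors — decompose into partial fractions first.
- u-substitution — no subexpression of the integrand serves as a whole-integral substitution inner — individual terms may offer their own, but none carries its derivative as a factor of the full integrand; a working change of variable would have to be constructed from outside the expression.
- partial fractions: yes, a natural case for it.
- integration by parts — the nonconstant-polynomial-times-standard-kernel pattern (an exp, sine, cosine, or logarithm partner) is absent.


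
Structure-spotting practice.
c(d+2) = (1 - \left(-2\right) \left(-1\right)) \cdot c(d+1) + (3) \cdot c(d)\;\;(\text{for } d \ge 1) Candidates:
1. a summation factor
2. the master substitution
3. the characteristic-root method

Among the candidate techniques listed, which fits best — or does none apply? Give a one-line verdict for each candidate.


Method: the characteristic-root method — shift-invariance with fixed coefficients calls for exponential trials; the characteristic polynomial finds every r^d.
- a summation factor — the recurrence reaches back more than one step, outside the first-order family a summation factor normalizes.
- the master substitution: the recursion steps by a constant offset, so exponential reindexing is pointless.
- the characteristic-root method — applicable, and directly so.


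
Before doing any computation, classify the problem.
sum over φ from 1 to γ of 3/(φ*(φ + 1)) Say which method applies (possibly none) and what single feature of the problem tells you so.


Diagnosis: telescoping — one partial-fraction pass turns 3/(φ*(φ + 1)) into a shifted difference, and shifted differences telescope.


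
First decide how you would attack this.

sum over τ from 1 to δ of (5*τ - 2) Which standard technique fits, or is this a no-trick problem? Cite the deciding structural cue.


Verdict: no special technique — this is bookkeeping, not technique: standard formulas for sums of constant-multiple powers of τ apply termwise.


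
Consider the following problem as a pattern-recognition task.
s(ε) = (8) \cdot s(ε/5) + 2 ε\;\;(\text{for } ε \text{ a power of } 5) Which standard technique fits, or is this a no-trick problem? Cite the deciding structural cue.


Verdict: the master substitution — the argument contracts 5-fold per step: reindex ε exponentially and solve the linear recurrence in the new index.


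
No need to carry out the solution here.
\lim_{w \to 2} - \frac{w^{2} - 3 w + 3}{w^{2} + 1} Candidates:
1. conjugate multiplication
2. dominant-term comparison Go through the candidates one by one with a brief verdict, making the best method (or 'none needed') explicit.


Technique: no special technique — the expression is continuous at the evaluation point — substitute directly; no indeterminate form appears.
- conjugate multiplication — multiplying by a conjugate would not remove any indeterminacy here.
- dominant-term comparison: leading-power comparison does not apply to this form.


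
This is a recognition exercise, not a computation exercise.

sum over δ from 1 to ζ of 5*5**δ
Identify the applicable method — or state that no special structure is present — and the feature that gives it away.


Technique: the geometric series formula — check a ratio of consecutive terms: it is 5, independent of the index, so the geometric formula closes the sum.


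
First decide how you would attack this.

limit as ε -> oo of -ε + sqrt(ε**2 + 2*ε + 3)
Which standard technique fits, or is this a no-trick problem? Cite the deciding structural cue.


Verdict: conjugate multiplication — infinity minus infinity with a radical in play — multiply by the conjugate so the divergences of sqrt(ε**2 + 2*ε + 3) and ε annihilate.


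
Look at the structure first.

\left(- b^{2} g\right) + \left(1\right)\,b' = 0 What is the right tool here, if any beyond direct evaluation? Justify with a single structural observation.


Technique: separation of variables — one side of the product carries the independent variable, the other the unknown — the textbook separation shape.


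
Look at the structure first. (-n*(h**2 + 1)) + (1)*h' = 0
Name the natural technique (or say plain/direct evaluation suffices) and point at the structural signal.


Diagnosis: separation of variables — solved for the derivative, the right side splits multiplicatively into a function of each variable alone — divide and integrate each side.


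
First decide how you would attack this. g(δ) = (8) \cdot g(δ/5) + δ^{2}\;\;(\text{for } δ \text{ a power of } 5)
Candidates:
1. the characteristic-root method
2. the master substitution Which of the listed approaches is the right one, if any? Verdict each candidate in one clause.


Verdict: the master substitution — the argument contracts 5-fold per step: reindex δ exponentially and solve the linear recurrence in the new index.
- the characteristic-root method: the recursion divides its index rather than shifting it — outside the constant-shift family the root method covers.
- the master substitution — a fit — the right tool for this form.


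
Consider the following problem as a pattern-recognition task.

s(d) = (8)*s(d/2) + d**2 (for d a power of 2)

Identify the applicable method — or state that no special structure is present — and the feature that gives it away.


Diagnosis: the master substitution — the recursive call is at index d/2 rather than a shift, a divide-and-conquer shape — substituting d = 2^m linearizes it.


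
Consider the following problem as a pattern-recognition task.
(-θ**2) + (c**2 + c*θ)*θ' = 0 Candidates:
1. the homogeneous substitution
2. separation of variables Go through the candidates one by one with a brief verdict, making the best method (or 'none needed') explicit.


Diagnosis: the homogeneous substitution — solved for the derivative, the right side is unchanged under scaling c and θ together — it depends only on the ratio θ/c, so substitute a single ratio variable. Suitably rearranged — at times with the variables' roles exchanged — this doubles as a Bernoulli equation; the homogeneous reading needs no such setup.
- the homogeneous substitution — a fit — the right tool for this form.
- separation of variables — no algebra isolates the independent variable on one side and the unknown on the other.


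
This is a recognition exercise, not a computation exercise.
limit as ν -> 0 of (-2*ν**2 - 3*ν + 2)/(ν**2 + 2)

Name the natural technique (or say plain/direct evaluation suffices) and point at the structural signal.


Method: no special technique — the expression is continuous at 0 — substitute and evaluate; no indeterminate form appears.


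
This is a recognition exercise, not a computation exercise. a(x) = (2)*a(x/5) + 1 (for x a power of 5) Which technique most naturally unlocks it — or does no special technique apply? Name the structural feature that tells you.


Verdict: the master substitution — index division is the fingerprint: x/5 in the recursive call means substitute x = 5^m.


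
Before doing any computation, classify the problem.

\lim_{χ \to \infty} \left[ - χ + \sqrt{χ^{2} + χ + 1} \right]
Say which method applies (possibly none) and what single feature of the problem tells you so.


Verdict: conjugate multiplication — two divergent pieces with a minus sign between them and a radical in the mix: rationalize \sqrt{χ^{2} + χ + 1} - χ before any limit law applies.


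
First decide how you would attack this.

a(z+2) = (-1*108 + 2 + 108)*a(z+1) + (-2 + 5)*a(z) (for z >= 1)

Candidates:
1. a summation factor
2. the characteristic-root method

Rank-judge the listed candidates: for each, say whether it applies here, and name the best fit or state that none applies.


Diagnosis: the characteristic-root method — try a geometric ansatz r^z: constant coefficients turn the recurrence into one polynomial equation in r.
- a summation factor — a summation factor telescopes one-step recursions; this one carries higher-order memory.
- the characteristic-root method: applicable, and directly so.


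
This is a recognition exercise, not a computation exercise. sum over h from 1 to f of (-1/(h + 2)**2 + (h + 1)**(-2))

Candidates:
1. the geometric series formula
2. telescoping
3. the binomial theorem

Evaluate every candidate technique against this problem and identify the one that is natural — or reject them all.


Best approach: telescoping — the summand is (h + 1)**(-2) minus the same expression shifted by one, so consecutive terms cancel in pairs.
- the geometric series formula — the term-to-term ratio drifts with the index — the one thing the geometric formula cannot absorb.
- telescoping — a fit — the right tool for this form.
- the binomial theorem — the terms lack the binomial-coefficient-weighted complementary-power pattern of an expansion.


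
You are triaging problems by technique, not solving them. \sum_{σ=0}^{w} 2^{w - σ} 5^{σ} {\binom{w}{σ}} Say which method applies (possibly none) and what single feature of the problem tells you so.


Method: the binomial theorem — the binomial coefficients weight matched powers of 5 and 2, which is exactly the expansion of a binomial power.


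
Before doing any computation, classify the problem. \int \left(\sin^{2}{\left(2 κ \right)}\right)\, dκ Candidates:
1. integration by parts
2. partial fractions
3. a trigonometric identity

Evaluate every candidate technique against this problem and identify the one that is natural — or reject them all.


Technique: a trigonometric identity — an even power like \sin^{2}{\left(2 κ \right)} flattens under the half-angle identity into first-degree cosines you can integrate directly.
- integration by parts: not the natural route: no polynomial-kernel product appears — a recursive parts reduction of the trigonometric product exists, but the identity rewrite is direct.
- partial fractions: the expression is not a ratio of polynomials that decomposes further.
- a trigonometric identity: applies; the problem has the shape this method handles.


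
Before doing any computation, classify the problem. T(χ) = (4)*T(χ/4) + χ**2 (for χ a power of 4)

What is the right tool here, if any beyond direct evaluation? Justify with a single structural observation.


Technique: the master substitution — index division is the fingerprint: χ/4 in the recursive call means substitute χ = 4^m.


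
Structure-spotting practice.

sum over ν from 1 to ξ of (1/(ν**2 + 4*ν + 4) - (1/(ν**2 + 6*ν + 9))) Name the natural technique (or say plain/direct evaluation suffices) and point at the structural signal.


Method: telescoping — the summand is 1/(ν**2 + 4*ν + 4) minus the same expression shifted by one, so consecutive terms cancel in pairs.


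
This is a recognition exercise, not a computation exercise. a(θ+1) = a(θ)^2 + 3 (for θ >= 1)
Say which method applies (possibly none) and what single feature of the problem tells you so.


Diagnosis: no special technique — the unknown enters the rule nonlinearly, not as a weighted sum — no linear method is even well-posed.


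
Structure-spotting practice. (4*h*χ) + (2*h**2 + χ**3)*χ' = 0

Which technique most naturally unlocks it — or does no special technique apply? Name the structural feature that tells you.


Best approach: the exact-equation method — checking ∂/∂χ of 4*h*χ against ∂/∂h of 2*h**2 + χ**3: they match — the equation is exact as it stands.


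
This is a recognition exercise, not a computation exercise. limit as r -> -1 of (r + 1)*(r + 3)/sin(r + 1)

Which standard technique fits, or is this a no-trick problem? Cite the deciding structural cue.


Method: l'Hôpital's rule (0/0) — plug in -1: top and bottom both hit zero, so differentiate each and retry. Known elementary limits would finish this too — the rule just bypasses the case analysis.


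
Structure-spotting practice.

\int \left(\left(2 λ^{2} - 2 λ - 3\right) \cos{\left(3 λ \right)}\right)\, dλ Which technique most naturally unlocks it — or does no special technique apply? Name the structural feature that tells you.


Best approach: integration by parts — 2 λ^{2} - 2 λ - 3 dies after finitely many derivatives while \cos{\left(3 λ \right)} cycles under integration — the tabular/parts setup.


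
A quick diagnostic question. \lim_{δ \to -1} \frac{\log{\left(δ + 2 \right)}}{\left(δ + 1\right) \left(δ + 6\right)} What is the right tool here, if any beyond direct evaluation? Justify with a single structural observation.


Verdict: l'Hôpital's rule (0/0) — the 0/0 form at -1 is the signature situation for l'Hôpital's rule. Expanding numerator and denominator to first order gives the same value — the rule automates exactly that.


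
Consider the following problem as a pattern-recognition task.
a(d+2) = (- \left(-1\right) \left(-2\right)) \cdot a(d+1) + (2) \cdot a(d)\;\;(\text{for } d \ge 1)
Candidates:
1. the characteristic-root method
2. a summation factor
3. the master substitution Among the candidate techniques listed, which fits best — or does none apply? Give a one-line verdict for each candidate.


Verdict: the characteristic-root method — linear, homogeneous, constant coefficients: solutions of the form r^d exist — find the roots of the characteristic polynomial.
- the characteristic-root method — applicable, and directly so.
- a summation factor — a summation factor telescopes one-step recursions; this one carries higher-order memory.
- the master substitution — the recursive argument is a shift of the index, not a fixed fraction of it.


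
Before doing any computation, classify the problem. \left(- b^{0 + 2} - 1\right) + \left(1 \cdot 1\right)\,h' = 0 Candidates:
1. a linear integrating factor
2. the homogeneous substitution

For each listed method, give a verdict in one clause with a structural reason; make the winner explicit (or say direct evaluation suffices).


Best approach: no special technique — the slope is a pure function of b; integrate both sides and be done.
- a linear integrating factor — the linear template holds only trivially here (the unknown is absent, so the coefficient is zero) — the method is not the natural label.
- the homogeneous substitution — solved for the derivative, the right side changes under joint scaling of the two variables.


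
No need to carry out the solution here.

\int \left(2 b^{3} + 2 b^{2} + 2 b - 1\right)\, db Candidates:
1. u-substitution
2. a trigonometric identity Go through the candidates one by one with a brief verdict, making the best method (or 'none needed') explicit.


Best approach: no special technique — nothing composite, nothing rational, nothing trigonometric — each constant-multiple power of b integrates by the power rule alone.
- u-substitution: no substitution does more than relabel what direct integration already handles.
- a trigonometric identity: there is no trigonometric structure at all — the integrand carries no sine or cosine to rewrite.


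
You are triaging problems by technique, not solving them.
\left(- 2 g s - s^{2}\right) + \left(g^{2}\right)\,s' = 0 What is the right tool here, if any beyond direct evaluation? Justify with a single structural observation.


Best approach: the homogeneous substitution — the slope is degree-zero homogeneous: the ratio substitution v = s/g collapses it. A Bernoulli substitution is a fair alternative on this equation directly; the homogeneous reading takes it as given.


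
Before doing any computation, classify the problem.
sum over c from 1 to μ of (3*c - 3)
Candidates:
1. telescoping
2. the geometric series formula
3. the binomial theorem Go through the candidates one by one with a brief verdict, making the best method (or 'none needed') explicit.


Verdict: no special technique — the summand is a plain polynomial in c (expanding first if it arrives factored); standard power-sum formulas evaluate it term by term.
- telescoping: the summand is not presented as a shifted difference — a telescoping rewrite may exist, but the displayed structure does not offer one.
- the geometric series formula: the ratio of consecutive terms depends on the index.
- the binomial theorem — no binomial coefficients pair up with complementary powers here.


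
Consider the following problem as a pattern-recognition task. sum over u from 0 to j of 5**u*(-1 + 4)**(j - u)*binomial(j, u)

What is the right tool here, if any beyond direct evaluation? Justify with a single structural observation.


Best approach: the binomial theorem — binomial coefficients against complementary powers of 5 and (-1 + 4): recognize the binomial expansion and resum.


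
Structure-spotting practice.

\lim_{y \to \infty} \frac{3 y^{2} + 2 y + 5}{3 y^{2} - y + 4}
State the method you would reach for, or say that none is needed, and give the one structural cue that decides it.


Diagnosis: dominant-term comparison — growth-rate triage: the leading powers of y decide the limit, everything else is noise. As a single quotient, the ∞/∞ shape would yield to repeated differentiation as well — the growth comparison gets there in one look.


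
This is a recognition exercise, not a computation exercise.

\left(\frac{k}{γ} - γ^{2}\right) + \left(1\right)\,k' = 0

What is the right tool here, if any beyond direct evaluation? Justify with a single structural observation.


Technique: a linear integrating factor — the unknown enters only to the first power against a nonzero forcing term — the integrating-factor template applies directly.


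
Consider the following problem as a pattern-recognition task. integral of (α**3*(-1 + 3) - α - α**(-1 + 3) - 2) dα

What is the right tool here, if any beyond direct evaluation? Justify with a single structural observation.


Verdict: no special technique — every term is a constant multiple of a power of α; term-wise power-rule integration needs no preliminary transformation.


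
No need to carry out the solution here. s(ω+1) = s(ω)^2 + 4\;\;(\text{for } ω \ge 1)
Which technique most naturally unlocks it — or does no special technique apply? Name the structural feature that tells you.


Verdict: no special technique — the map from one term to the next is curved, not linear, so linear closed-form machinery does not attach.


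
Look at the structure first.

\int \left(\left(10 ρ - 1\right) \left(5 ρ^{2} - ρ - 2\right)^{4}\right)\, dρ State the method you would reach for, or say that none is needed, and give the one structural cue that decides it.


Verdict: u-substitution — everything non-trivial happens through the inner expression 5 ρ^{2} - ρ - 2, and its derivative accounts for the remaining factor up to a constant, so set u = 5 ρ^{2} - ρ - 2. Expanding everything out would also get there; the substitution is the systematic route.


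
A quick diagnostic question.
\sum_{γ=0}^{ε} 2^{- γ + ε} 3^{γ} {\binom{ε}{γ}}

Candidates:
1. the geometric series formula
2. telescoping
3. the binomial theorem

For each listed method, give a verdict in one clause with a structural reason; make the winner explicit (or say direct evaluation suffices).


Method: the binomial theorem — binomial coefficients against complementary powers of 3 and 2: recognize the binomial expansion and resum.
- the geometric series formula — there is no constant term-to-term ratio.
- telescoping: computed from the summand as displayed, the partial sums build up without the pairwise collapse telescoping exploits.
- the binomial theorem: applies; the problem has the shape this method handles.


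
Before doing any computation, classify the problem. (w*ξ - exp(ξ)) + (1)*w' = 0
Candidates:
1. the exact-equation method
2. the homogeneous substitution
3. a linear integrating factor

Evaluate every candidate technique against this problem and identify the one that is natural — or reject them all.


Best approach: a linear integrating factor — the equation is linear in w with coefficient ξ; multiplying by the integrating factor exp(∫ξ) makes the left side a perfect derivative.
- the exact-equation method: the mixed-partials test fails on this split — it is not an exact differential as presented.
- the homogeneous substitution: solved for the derivative, the right side changes under joint scaling of the two variables.
- a linear integrating factor — yes, a natural case for it.


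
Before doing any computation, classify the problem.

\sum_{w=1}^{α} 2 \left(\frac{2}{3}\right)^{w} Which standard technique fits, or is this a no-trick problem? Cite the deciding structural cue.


Verdict: the geometric series formula — check a ratio of consecutive terms: it is \frac{2}{3}, independent of the index, so the geometric formula closes the sum.


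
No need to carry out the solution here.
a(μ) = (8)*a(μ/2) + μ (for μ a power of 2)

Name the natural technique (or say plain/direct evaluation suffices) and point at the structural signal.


Technique: the master substitution — divide-the-index recursion (μ/2 inside the call) straightens out once the index is rewritten as 2^m.


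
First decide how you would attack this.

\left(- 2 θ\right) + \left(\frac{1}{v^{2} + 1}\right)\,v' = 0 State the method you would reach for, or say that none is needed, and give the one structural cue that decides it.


Best approach: separation of variables — all dependence on the two variables factors apart, the defining separable shape. The cross-partial test also passes here (vacuously, each side single-variable); the potential-function route would work, separation is simply more immediate.


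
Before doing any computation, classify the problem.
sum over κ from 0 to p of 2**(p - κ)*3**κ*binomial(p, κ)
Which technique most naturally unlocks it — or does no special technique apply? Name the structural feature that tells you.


Verdict: the binomial theorem — binomial coefficients against complementary powers of 3 and 2: recognize the binomial expansion and resum.


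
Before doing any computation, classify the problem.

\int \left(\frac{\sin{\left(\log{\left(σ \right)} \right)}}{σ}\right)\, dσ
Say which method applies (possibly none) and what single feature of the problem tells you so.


Best approach: u-substitution — the only nontrivial dependence routes through \log{\left(σ \right)}, whose derivative supplies the leftover factor up to a constant multiple — u = \log{\left(σ \right)} flattens it.


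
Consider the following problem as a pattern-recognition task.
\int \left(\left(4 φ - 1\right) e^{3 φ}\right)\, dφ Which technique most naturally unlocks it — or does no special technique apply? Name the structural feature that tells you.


Diagnosis: integration by parts — 4 φ - 1 dies after finitely many derivatives while e^{3 φ} cycles under integration — the tabular/parts setup.


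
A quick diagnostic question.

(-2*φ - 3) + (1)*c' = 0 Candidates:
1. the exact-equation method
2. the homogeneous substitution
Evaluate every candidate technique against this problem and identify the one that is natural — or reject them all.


Diagnosis: no special technique — solved for the derivative, c never appears on the right — this is a direct integration in φ, not a differential-equations problem at heart.
- the exact-equation method: no dependence on the unknown anywhere: exactness is a label without content here.
- the homogeneous substitution: the slope is not a function of the ratio of the variables alone.


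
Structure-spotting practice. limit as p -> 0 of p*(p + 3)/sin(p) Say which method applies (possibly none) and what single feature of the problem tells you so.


Diagnosis: l'Hôpital's rule (0/0) — plug in 0: top and bottom both hit zero, so differentiate each and retry. The standard small-argument limits would also carry it; the rule is the systematic route.


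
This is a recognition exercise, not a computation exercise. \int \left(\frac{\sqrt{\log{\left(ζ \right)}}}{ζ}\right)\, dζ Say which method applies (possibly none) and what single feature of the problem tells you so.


Technique: u-substitution — collected, the integrand has one factor that is, up to a constant, the derivative of an inner expression the rest depends on — substitute for that inner expression.


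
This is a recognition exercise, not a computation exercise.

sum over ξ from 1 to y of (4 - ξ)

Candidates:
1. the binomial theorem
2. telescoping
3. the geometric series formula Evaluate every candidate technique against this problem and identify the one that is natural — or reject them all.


Method: no special technique — the summand is a plain polynomial in ξ (expanding first if it arrives factored); standard power-sum formulas evaluate it term by term.
- the binomial theorem: there is no pair of bases whose matched powers would reassemble into a single binomial power.
- telescoping — as presented, consecutive terms share no shifted copy to cancel against — no rewrite is on display to change that.
- the geometric series formula — the ratio of consecutive terms depends on the index.


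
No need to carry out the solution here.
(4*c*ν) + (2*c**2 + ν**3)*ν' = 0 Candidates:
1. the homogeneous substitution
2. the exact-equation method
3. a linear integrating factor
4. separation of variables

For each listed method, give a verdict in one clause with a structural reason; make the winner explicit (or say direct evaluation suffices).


Best approach: the exact-equation method — equality of cross partials is the green light — assemble the potential function term by term.
- the homogeneous substitution: the slope changes under joint rescaling, failing the degree-zero test.
- the exact-equation method: applies; the problem has the shape this method handles.
- a linear integrating factor: a nonlinear term in the unknown puts this outside the integrating-factor template.
- separation of variables — no algebra isolates the independent variable on one side and the unknown on the other.


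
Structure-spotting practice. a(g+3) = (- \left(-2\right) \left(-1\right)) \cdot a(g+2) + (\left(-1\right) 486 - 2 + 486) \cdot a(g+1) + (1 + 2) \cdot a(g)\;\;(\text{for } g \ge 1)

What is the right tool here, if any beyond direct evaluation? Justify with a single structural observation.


Method: the characteristic-root method — shift-invariance with fixed coefficients calls for exponential trials; the characteristic polynomial finds every r^g.


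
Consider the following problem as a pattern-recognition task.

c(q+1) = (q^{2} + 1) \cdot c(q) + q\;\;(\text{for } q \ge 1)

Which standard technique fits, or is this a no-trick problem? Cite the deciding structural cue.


Technique: a summation factor — normalize by the running product of q^{2} + 1: the left side becomes a difference, and differences sum.


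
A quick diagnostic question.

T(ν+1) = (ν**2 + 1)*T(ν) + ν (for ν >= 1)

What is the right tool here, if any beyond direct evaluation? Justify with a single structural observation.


Verdict: a summation factor — with the index-dependent coefficient ν**2 + 1, dividing by the cumulative product turns the left side into a pure difference.


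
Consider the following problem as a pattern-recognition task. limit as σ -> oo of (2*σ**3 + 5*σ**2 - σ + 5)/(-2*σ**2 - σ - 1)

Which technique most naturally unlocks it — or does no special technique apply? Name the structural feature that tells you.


Method: dominant-term comparison — divide through by the highest power of σ; every lower-order term dies and the dominant terms decide the limit. Viewed as a single quotient this is an ∞/∞ form — an at-infinity application of l'Hôpital's rule would also resolve it; comparing leading growth reads the answer without differentiating.


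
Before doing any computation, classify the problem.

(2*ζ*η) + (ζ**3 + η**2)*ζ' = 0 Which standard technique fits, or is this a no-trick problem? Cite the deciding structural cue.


Technique: the exact-equation method — take the mixed partials of 2*ζ*η and ζ**3 + η**2: they are equal, which certifies an exact differential.


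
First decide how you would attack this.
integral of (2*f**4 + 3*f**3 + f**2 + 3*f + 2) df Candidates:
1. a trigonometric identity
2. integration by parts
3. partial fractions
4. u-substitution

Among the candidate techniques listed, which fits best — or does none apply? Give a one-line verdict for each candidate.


Technique: no special technique — scan for structure and find none: constant multiples of powers of f, integrate directly.
- a trigonometric identity — with no trigonometric functions present, identity rewriting has no target.
- integration by parts — parts would only shuffle a directly integrable integrand.
- partial fractions — the expression is not a ratio of polynomials that decomposes further.
- u-substitution: no substitution does more than relabel what direct integration already handles.
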